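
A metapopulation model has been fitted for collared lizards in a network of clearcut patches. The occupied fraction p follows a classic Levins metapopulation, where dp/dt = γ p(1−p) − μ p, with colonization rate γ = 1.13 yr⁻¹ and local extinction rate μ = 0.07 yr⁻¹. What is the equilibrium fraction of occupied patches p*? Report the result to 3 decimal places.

0.938

At equilibrium, colonization balances extinction: γ·p*·(1−p*) = μ·p*.
So p* = 1 − μ/γ = 1 − 0.07/1.13 = 1 − 0.0619 = 0.9381.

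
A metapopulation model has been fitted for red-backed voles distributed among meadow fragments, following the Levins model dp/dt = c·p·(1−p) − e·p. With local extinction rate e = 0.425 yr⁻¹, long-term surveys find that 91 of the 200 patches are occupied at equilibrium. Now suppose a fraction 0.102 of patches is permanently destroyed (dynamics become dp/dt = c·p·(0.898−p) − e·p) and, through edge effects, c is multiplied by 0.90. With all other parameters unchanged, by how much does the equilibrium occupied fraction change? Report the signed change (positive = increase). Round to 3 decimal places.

-0.163

Observed p* = 91/200 = 0.45500.
Balance c(1−p*) = e gives c = e/(1 − 0.45500) = 0.425/0.54500 = 0.77982.
New p* = 0.898 − e/c = 0.898 − 0.42500/0.70184 = 0.29245.
Δp* = 0.29245 − 0.45500 = -0.16255.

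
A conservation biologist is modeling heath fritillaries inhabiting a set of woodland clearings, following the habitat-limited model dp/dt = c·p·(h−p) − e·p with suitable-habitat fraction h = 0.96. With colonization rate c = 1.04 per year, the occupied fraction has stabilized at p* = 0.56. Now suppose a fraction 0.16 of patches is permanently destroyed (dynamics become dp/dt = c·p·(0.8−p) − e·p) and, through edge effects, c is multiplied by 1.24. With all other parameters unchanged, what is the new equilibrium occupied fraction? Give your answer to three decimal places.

Balance c(h−p*) = e gives e = 1.04×(0.96 − 0.56000) = 0.41600.
New p* = 0.8 − e/c = 0.8 − 0.41600/1.28960 = 0.47742.

0.477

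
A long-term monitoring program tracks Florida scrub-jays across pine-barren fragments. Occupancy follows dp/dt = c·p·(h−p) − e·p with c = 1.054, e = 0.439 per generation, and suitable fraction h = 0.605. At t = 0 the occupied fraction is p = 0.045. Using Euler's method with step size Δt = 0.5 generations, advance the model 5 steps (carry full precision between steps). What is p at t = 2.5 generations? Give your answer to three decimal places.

Update rule: p ← p + [c·p·(h−p) − e·p]·Δt with Δt = 0.5.
  1  |  dp/dt·Δt = +0.003403  |  p_1 = 0.048403
  2  |  dp/dt·Δt = +0.003573  |  p_2 = 0.051976
  3  |  dp/dt·Δt = +0.003739  |  p_3 = 0.055716
  4  |  dp/dt·Δt = +0.003899  |  p_4 = 0.059614
  5  |  dp/dt·Δt = +0.004049  |  p_5 = 0.063663

0.064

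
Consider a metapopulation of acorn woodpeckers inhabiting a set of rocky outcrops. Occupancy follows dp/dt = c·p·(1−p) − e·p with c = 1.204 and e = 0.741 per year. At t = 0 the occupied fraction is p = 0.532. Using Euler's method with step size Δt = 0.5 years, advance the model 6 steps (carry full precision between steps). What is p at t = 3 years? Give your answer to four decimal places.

Update rule: p ← p + [c·p·(1−p) − e·p]·Δt with Δt = 0.5.
step 1: Δp = -0.04722, p = 0.48478
step 2: Δp = -0.02925, p = 0.45553
step 3: Δp = -0.01946, p = 0.43606
step 4: Δp = -0.01352, p = 0.42254
step 5: Δp = -0.00966, p = 0.41288
step 6: Δp = -0.00704, p = 0.40584

0.4058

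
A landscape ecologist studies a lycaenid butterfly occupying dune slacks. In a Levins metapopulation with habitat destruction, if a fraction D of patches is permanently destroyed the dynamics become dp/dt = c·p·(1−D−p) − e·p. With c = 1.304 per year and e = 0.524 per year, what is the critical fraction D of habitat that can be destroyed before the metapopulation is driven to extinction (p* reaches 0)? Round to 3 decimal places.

0.598

The nontrivial equilibrium is p* = (1−D) − e/c; extinction occurs when this hits zero.
So D_crit = 1 − e/c = 1 − 0.524/1.304 = 1 − 0.4018 = 0.5982.
This equals the undisturbed p*, a classic result of Lande's extension.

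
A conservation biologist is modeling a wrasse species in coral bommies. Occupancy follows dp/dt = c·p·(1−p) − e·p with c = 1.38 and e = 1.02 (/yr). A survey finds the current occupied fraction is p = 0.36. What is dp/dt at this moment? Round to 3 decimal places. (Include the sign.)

Colonization term: c·p·(1−p) = 1.38×0.36×0.6400 = 0.31795.
Extinction term: e·p = 0.36720.
dp/dt = 0.31795 − 0.36720 = -0.04925.

-0.049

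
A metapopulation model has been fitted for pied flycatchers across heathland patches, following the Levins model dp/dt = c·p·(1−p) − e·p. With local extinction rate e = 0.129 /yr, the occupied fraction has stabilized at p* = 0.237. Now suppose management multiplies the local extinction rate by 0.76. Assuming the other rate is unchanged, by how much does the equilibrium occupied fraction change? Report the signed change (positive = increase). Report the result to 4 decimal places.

0.1831

Balance c(1−p*) = e gives c = e/(1 − 0.23700) = 0.129/0.76300 = 0.16907.
New p* = 1 − e/c = 1 − 0.09804/0.16907 = 0.42012.
Δp* = 0.42012 − 0.23700 = +0.18312.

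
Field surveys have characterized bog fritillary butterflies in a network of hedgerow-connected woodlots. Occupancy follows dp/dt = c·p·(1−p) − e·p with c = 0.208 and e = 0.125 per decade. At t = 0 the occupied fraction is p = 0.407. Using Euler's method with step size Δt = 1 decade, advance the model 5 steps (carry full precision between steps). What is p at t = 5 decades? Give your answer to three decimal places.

Update rule: p ← p + [c·p·(1−p) − e·p]·Δt with Δt = 1.
step 1: Δp = -0.00067, p = 0.40633
step 2: Δp = -0.00062, p = 0.40571
step 3: Δp = -0.00056, p = 0.40515
step 4: Δp = -0.00051, p = 0.40463
step 5: Δp = -0.00047, p = 0.40416

0.404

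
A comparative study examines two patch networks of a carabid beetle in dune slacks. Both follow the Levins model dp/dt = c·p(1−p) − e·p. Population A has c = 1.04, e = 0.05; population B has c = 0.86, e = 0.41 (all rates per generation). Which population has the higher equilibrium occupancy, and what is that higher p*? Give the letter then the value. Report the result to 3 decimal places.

A, 0.952

A: p*_A = 1 − 0.05/1.04 = 0.9519.
B: p*_B = 1 − 0.41/0.86 = 0.5233.
A is higher at 0.9519.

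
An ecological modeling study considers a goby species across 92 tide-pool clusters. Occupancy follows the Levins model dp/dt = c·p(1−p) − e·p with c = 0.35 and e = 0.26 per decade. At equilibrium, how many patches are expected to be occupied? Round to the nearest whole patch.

24

p* = 1 − e/c = 1 − 0.26/0.35 = 0.2571.
Expected occupied patches = N × p* = 92 × 0.2571 = 23.66 ≈ 24.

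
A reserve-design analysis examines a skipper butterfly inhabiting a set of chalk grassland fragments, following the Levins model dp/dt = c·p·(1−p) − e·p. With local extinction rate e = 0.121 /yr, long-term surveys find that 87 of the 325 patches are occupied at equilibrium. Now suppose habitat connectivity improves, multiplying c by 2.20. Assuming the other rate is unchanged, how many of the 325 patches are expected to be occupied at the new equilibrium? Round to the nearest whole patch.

217

Observed p* = 87/325 = 0.26769.
Balance c(1−p*) = e gives c = e/(1 − 0.26769) = 0.121/0.73231 = 0.16523.
New p* = 1 − e/c = 1 − 0.12100/0.36351 = 0.66713.
Expected occupied = 325 × 0.66713 = 216.82 ≈ 217.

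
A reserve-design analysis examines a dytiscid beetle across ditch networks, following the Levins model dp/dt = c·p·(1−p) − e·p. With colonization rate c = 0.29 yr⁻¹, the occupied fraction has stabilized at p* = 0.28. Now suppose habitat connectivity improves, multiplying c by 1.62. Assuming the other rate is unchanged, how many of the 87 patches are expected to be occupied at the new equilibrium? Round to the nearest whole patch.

48

Balance c(1−p*) = e gives e = 0.29×(1 − 0.28000) = 0.20880.
New p* = 1 − e/c = 1 − 0.20880/0.46980 = 0.55556.
Expected occupied = 87 × 0.55556 = 48.33 ≈ 48.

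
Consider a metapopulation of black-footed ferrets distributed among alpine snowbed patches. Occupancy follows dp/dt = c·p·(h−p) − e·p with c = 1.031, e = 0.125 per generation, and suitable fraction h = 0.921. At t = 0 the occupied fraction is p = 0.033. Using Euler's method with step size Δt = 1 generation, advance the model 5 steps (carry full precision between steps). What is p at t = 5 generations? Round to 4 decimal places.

Update rule: p ← p + [c·p·(h−p) − e·p]·Δt with Δt = 1.
t = 1: p = 0.03300 + (+0.02609) = 0.05909
t = 2: p = 0.05909 + (+0.04512) = 0.10421
t = 3: p = 0.10421 + (+0.07473) = 0.17894
t = 4: p = 0.17894 + (+0.11453) = 0.29347
t = 5: p = 0.29347 + (+0.15319) = 0.44666

0.4467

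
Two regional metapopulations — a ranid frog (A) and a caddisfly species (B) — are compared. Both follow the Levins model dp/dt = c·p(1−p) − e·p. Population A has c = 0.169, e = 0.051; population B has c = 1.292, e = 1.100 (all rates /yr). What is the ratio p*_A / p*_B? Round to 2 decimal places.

A: p*_A = 1 − 0.051/0.169 = 0.6982.
B: p*_B = 1 − 1.100/1.292 = 0.1486.
p*_A / p*_B = 0.6982/0.1486 = 4.6985.

4.70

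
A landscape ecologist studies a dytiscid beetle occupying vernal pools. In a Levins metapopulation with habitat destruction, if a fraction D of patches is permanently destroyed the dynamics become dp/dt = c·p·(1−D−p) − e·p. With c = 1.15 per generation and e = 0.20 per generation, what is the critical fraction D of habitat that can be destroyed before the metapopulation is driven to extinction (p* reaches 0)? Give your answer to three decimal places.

The nontrivial equilibrium is p* = (1−D) − e/c; extinction occurs when this hits zero.
So D_crit = 1 − e/c = 1 − 0.20/1.15 = 1 − 0.1739 = 0.8261.
Note this equals the original equilibrium occupancy — the Levins extinction-debt result.

0.826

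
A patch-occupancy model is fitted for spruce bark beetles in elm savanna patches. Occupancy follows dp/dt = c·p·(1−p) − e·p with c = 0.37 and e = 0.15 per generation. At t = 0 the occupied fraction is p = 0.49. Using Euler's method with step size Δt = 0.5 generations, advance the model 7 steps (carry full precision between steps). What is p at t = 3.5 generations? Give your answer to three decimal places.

0.543

Update rule: p ← p + [c·p·(1−p) − e·p]·Δt with Δt = 0.5.
p: 0.49000 → 0.49948  (Δp = +0.00948)
p: 0.49948 → 0.50827  (Δp = +0.00879)
p: 0.50827 → 0.51639  (Δp = +0.00812)
p: 0.51639 → 0.52386  (Δp = +0.00747)
p: 0.52386 → 0.53071  (Δp = +0.00686)
p: 0.53071 → 0.53699  (Δp = +0.00627)
p: 0.53699 → 0.54271  (Δp = +0.00572)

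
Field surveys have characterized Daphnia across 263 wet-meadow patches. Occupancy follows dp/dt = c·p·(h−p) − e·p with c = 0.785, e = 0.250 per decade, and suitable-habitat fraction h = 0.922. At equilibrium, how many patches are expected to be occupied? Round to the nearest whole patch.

159

p* = h − e/c = 0.922 − 0.3185 = 0.6035.
Expected occupied patches = N × p* = 263 × 0.6035 = 158.73 ≈ 159.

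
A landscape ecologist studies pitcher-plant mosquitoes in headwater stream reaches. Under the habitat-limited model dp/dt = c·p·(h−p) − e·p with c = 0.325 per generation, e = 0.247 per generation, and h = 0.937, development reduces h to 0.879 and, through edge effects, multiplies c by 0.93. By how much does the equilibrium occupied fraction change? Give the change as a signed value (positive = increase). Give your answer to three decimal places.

Before: p* = h − e/c = 0.937 − 0.247/0.325 = 0.937 − 0.7600 = 0.1770.
After: c = 0.30225, e = 0.247, h = 0.879; p* = 0.879 − 0.247/0.30225 = 0.0618.
Δp* = 0.0618 − 0.1770 = -0.1152.

-0.115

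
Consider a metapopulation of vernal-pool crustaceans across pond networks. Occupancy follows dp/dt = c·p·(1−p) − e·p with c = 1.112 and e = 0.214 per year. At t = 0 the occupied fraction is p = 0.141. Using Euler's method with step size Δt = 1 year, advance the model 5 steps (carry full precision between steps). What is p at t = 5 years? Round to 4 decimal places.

Update rule: p ← p + [c·p·(1−p) − e·p]·Δt with Δt = 1.
t = 1: p = 0.14100 + (+0.10451) = 0.24551
t = 2: p = 0.24551 + (+0.15344) = 0.39895
t = 3: p = 0.39895 + (+0.18127) = 0.58022
t = 4: p = 0.58022 + (+0.14668) = 0.72690
t = 5: p = 0.72690 + (+0.06519) = 0.79209

0.7921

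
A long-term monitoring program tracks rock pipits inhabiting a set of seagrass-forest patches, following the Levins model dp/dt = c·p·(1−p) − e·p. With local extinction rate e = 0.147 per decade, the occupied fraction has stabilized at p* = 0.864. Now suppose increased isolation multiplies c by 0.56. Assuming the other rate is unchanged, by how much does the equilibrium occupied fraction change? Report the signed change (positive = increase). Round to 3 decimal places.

-0.107

Balance c(1−p*) = e gives c = e/(1 − 0.86400) = 0.147/0.13600 = 1.08088.
New p* = 1 − e/c = 1 − 0.14700/0.60529 = 0.75714.
Δp* = 0.75714 − 0.86400 = -0.10686.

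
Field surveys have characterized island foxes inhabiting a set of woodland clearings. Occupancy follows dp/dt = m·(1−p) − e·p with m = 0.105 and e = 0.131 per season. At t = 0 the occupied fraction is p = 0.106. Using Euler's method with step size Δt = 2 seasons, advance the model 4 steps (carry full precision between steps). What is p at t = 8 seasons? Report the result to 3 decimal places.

0.419

Update rule: p ← p + [m·(1−p) − e·p]·Δt with Δt = 2.
step 1: Δp = +0.15997, p = 0.26597
step 2: Δp = +0.08446, p = 0.35043
step 3: Δp = +0.04460, p = 0.39503
step 4: Δp = +0.02355, p = 0.41857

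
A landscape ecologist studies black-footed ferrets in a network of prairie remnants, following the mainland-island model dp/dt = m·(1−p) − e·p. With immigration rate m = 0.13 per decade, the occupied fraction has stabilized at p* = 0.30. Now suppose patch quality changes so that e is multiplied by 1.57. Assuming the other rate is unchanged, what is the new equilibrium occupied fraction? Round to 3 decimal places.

0.214

Balance m(1−p*) = e·p* gives e = m(1−p*)/p* = 0.13×0.70000/0.30000 = 0.30333.
New p* = m/(m+e) = 0.13000/(0.13000+0.47623) = 0.21444.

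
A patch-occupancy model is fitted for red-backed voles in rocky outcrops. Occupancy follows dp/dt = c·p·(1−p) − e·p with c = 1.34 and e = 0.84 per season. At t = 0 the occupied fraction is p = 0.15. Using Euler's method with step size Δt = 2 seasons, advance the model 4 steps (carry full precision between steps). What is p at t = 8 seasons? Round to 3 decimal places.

Update rule: p ← p + [c·p·(1−p) − e·p]·Δt with Δt = 2.
t = 2: p = 0.15000 + (+0.08970) = 0.23970
t = 4: p = 0.23970 + (+0.08572) = 0.32542
t = 6: p = 0.32542 + (+0.04161) = 0.36703
t = 8: p = 0.36703 + (+0.00600) = 0.37303

0.373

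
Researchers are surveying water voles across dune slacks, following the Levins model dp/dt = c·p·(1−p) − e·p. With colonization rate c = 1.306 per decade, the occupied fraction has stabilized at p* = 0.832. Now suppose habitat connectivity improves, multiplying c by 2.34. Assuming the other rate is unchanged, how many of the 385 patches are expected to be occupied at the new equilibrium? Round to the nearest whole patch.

Balance c(1−p*) = e gives e = 1.306×(1 − 0.83200) = 0.21941.
New p* = 1 − e/c = 1 − 0.21941/3.05604 = 0.92820.
Expected occupied = 385 × 0.92820 = 357.36 ≈ 357.

357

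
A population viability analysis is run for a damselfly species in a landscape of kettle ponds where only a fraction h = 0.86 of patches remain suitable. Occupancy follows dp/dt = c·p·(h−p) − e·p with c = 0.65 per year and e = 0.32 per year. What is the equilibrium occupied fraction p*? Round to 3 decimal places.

0.368

Setting dp/dt = 0 and dividing by p* gives c·(h−p*) = e.
So p* = h − e/c = 0.86 − 0.32/0.65 = 0.86 − 0.4923 = 0.3677.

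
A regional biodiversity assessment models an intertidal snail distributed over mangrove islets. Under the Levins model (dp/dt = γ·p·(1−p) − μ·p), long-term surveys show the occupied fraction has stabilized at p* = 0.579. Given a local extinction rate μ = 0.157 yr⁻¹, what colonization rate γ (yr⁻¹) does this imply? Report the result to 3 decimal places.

At equilibrium γ(1−p*) = μ, so γ = μ/(1−p*).
γ = 0.157/(1 − 0.579) = 0.157/0.4210 = 0.3729.

0.373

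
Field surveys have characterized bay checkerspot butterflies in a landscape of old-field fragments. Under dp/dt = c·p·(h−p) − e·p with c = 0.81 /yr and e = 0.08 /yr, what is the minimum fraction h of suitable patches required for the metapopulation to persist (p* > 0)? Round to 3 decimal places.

p* = h − e/c is positive only when h > e/c.
h_min = e/c = 0.08/0.81 = 0.0988.

0.099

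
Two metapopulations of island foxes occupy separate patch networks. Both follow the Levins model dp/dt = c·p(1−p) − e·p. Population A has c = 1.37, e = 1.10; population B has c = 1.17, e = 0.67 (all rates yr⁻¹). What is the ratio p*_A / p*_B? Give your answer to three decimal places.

A: p*_A = 1 − 1.10/1.37 = 0.1971.
B: p*_B = 1 − 0.67/1.17 = 0.4274.
p*_A / p*_B = 0.1971/0.4274 = 0.4612.

0.461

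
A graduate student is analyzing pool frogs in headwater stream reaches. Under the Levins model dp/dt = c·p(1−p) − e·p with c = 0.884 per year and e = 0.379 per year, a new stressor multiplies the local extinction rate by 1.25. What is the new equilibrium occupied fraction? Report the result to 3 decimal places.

0.464

Before: p* = 1 − 0.379/0.884 = 0.5713.
After the change, c = 0.884, e = 0.47375, so p* = 1 − 0.47375/0.884 = 0.4641.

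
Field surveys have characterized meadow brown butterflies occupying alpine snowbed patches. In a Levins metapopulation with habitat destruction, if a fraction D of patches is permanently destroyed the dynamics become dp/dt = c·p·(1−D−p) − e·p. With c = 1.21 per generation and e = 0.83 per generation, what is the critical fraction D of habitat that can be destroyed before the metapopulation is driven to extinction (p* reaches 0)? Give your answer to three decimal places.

0.314

The nontrivial equilibrium is p* = (1−D) − e/c; extinction occurs when this hits zero.
So D_crit = 1 − e/c = 1 − 0.83/1.21 = 1 − 0.6860 = 0.3140.
This equals the undisturbed p*, a classic result of Lande's extension.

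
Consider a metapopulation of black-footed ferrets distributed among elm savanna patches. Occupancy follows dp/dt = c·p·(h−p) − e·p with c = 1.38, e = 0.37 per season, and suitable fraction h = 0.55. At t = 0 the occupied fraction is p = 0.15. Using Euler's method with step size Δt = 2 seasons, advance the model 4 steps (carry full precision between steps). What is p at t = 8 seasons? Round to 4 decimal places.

Update rule: p ← p + [c·p·(h−p) − e·p]·Δt with Δt = 2.
t = 2: p = 0.15000 + (+0.05460) = 0.20460
t = 4: p = 0.20460 + (+0.04364) = 0.24824
t = 6: p = 0.24824 + (+0.02305) = 0.27129
t = 8: p = 0.27129 + (+0.00793) = 0.27922

0.2792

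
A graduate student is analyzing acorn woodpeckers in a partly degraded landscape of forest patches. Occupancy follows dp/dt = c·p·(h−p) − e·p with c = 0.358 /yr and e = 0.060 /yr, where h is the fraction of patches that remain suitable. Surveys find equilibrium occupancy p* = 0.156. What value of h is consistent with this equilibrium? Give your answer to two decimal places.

0.32

At equilibrium c(h−p*) = e, so h = p* + e/c.
h = 0.156 + 0.060/0.358 = 0.156 + 0.1676 = 0.3236.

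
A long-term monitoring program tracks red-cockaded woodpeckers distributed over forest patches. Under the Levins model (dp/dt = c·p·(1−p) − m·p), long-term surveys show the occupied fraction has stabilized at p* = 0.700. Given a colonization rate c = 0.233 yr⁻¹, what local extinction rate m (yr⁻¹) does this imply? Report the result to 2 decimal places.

At equilibrium c(1−p*) = m.
m = 0.233 × (1 − 0.700) = 0.233 × 0.3000 = 0.0699.

0.07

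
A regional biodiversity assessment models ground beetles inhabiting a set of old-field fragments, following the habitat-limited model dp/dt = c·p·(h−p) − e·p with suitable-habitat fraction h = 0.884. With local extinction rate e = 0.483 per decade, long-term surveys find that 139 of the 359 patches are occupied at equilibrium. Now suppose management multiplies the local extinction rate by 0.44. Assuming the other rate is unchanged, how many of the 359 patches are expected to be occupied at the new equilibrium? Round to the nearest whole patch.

Observed p* = 139/359 = 0.38719.
Balance c(h−p*) = e gives c = e/(0.884 − 0.38719) = 0.483/0.49681 = 0.97220.
New p* = 0.884 − e/c = 0.884 − 0.21252/0.97220 = 0.66540.
Expected occupied = 359 × 0.66540 = 238.88 ≈ 239.

239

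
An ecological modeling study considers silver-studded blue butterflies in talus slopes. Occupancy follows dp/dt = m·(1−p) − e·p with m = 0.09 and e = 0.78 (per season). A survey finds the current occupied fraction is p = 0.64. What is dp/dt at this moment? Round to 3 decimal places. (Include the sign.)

Colonization term: m·(1−p) = 0.09×0.3600 = 0.03240.
Extinction term: e·p = 0.49920.
dp/dt = 0.03240 − 0.49920 = -0.46680.

-0.467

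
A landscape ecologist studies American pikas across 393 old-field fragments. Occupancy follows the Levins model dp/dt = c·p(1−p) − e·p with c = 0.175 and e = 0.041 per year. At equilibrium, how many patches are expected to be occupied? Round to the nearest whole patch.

301

p* = 1 − e/c = 1 − 0.041/0.175 = 0.7657.
Expected occupied patches = N × p* = 393 × 0.7657 = 300.93 ≈ 301.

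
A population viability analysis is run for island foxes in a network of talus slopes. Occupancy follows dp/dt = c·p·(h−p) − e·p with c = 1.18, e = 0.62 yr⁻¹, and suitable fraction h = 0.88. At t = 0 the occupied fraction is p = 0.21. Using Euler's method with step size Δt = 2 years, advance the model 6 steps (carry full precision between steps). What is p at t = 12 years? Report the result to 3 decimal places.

0.355

Update rule: p ← p + [c·p·(h−p) − e·p]·Δt with Δt = 2.
  1  |  dp/dt·Δt = +0.071652  |  p_1 = 0.281652
  2  |  dp/dt·Δt = +0.048473  |  p_2 = 0.330125
  3  |  dp/dt·Δt = +0.019050  |  p_3 = 0.349175
  4  |  dp/dt·Δt = +0.004451  |  p_4 = 0.353626
  5  |  dp/dt·Δt = +0.000793  |  p_5 = 0.354419
  6  |  dp/dt·Δt = +0.000132  |  p_6 = 0.354551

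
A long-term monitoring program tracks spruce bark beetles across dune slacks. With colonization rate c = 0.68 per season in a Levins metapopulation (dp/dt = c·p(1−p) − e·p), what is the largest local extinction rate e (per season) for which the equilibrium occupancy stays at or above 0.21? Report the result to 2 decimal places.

0.54

1 − e/c ≥ 0.21 ⇒ e ≤ c(1 − 0.21) = 0.68 × 0.7900.
e_max = 0.5372.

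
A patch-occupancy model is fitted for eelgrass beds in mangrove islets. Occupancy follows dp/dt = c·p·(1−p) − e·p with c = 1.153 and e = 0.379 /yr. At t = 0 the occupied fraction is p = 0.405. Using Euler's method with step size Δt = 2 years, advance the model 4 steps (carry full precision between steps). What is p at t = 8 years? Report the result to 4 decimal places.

0.6740

Update rule: p ← p + [c·p·(1−p) − e·p]·Δt with Δt = 2.
  1  |  dp/dt·Δt = +0.248698  |  p_1 = 0.653698
  2  |  dp/dt·Δt = +0.026522  |  p_2 = 0.680220
  3  |  dp/dt·Δt = -0.014004  |  p_3 = 0.666216
  4  |  dp/dt·Δt = +0.007798  |  p_4 = 0.674015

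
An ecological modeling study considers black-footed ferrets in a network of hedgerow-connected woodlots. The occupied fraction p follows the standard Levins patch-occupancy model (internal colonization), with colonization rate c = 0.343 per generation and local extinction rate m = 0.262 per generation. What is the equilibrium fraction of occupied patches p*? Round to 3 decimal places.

0.236

Setting dp/dt = 0 and dividing through by p* gives c·(1−p*) = m.
So p* = 1 − m/c = 1 − 0.262/0.343 = 1 − 0.7638 = 0.2362.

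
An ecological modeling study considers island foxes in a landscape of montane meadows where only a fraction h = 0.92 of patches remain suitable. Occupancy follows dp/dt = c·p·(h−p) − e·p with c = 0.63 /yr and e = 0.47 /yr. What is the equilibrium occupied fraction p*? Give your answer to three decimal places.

Setting dp/dt = 0 and dividing by p* gives c·(h−p*) = e.
So p* = h − e/c = 0.92 − 0.47/0.63 = 0.92 − 0.7460 = 0.1740.

0.174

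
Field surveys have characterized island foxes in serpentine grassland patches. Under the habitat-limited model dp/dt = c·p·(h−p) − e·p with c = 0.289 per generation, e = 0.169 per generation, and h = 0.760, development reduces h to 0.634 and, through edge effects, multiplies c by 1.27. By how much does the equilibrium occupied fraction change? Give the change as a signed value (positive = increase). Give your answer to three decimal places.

Before: p* = h − e/c = 0.760 − 0.169/0.289 = 0.760 − 0.5848 = 0.1752.
After: c = 0.36703, e = 0.169, h = 0.634; p* = 0.634 − 0.169/0.36703 = 0.1735.
Δp* = 0.1735 − 0.1752 = -0.0017.

-0.002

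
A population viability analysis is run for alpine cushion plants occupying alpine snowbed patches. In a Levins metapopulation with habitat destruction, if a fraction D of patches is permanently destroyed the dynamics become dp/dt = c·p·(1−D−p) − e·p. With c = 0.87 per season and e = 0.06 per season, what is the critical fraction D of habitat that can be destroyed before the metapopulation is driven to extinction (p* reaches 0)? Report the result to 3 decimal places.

0.931

The nontrivial equilibrium is p* = (1−D) − e/c; extinction occurs when this hits zero.
So D_crit = 1 − e/c = 1 − 0.06/0.87 = 1 − 0.0690 = 0.9310.
Note this equals the original equilibrium occupancy — the Levins extinction-debt result.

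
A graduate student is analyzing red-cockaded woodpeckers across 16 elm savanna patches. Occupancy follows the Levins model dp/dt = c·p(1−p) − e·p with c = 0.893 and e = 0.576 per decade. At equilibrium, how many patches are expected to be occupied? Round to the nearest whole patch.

p* = 1 − e/c = 1 − 0.576/0.893 = 0.3550.
Expected occupied patches = N × p* = 16 × 0.3550 = 5.68 ≈ 6.

6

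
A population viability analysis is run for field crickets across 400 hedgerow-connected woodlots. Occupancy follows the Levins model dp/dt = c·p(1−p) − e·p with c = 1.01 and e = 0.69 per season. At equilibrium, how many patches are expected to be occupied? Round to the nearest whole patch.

p* = 1 − e/c = 1 − 0.69/1.01 = 0.3168.
Expected occupied patches = N × p* = 400 × 0.3168 = 126.73 ≈ 127.

127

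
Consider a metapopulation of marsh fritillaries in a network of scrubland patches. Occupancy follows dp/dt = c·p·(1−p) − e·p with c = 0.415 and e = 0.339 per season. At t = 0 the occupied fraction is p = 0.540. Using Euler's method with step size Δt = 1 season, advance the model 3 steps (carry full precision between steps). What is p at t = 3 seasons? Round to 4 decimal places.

Update rule: p ← p + [c·p·(1−p) − e·p]·Δt with Δt = 1.
p: 0.54000 → 0.46003  (Δp = -0.07997)
p: 0.46003 → 0.40716  (Δp = -0.05286)
p: 0.40716 → 0.36931  (Δp = -0.03786)

0.3693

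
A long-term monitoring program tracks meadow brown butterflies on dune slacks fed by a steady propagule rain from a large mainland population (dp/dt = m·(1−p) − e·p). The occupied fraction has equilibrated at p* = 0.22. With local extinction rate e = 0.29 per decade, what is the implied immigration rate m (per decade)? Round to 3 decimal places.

0.082

At equilibrium m(1−p*) = e·p*, so m = e·p*/(1−p*).
m = 0.29 × 0.22 / 0.7800 = 0.0638/0.7800 = 0.0818.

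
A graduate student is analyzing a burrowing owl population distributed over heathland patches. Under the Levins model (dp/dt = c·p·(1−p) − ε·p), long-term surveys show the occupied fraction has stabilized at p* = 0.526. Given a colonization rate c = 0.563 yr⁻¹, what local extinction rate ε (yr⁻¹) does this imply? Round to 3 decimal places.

0.267

At equilibrium c(1−p*) = ε.
ε = 0.563 × (1 − 0.526) = 0.563 × 0.4740 = 0.2669.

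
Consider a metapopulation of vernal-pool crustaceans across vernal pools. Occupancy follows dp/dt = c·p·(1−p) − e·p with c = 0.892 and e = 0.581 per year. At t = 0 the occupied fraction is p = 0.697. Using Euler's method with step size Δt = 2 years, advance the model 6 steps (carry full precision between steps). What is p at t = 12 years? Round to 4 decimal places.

Update rule: p ← p + [c·p·(1−p) − e·p]·Δt with Δt = 2.
p: 0.69700 → 0.26385  (Δp = -0.43315)
p: 0.26385 → 0.30377  (Δp = +0.03992)
p: 0.30377 → 0.32809  (Δp = +0.02432)
p: 0.32809 → 0.34013  (Δp = +0.01203)
p: 0.34013 → 0.34530  (Δp = +0.00517)
p: 0.34530 → 0.34737  (Δp = +0.00207)

0.3474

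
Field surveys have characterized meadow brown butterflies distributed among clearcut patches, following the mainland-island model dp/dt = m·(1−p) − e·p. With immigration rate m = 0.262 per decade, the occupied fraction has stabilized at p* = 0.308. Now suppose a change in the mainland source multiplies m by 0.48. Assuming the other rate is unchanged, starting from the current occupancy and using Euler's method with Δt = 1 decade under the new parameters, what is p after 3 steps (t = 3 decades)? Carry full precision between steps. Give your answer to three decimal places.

Balance m(1−p*) = e·p* gives e = m(1−p*)/p* = 0.262×0.69200/0.30800 = 0.58865.
Starting from p₀ = 0.30800; update p ← p + (dp/dt)·Δt with the new parameters.
step 1: Δp = -0.09428, p = 0.21372
step 2: Δp = -0.02692, p = 0.18680
step 3: Δp = -0.00769, p = 0.17911

0.179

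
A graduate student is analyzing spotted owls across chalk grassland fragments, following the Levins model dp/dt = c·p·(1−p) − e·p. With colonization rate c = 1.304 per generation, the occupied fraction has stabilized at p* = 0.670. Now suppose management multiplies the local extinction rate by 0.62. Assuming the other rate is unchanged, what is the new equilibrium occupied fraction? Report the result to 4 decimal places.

0.7954

Balance c(1−p*) = e gives e = 1.304×(1 − 0.67000) = 0.43032.
New p* = 1 − e/c = 1 − 0.26680/1.30400 = 0.79540.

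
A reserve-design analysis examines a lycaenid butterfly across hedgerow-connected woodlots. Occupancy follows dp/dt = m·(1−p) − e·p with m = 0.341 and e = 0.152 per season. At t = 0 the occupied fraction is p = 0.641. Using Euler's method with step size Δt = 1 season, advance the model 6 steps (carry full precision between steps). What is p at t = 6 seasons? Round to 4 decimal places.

0.6908

Update rule: p ← p + [m·(1−p) − e·p]·Δt with Δt = 1.
  1  |  dp/dt·Δt = +0.024987  |  p_1 = 0.665987
  2  |  dp/dt·Δt = +0.012668  |  p_2 = 0.678655
  3  |  dp/dt·Δt = +0.006423  |  p_3 = 0.685078
  4  |  dp/dt·Δt = +0.003256  |  p_4 = 0.688335
  5  |  dp/dt·Δt = +0.001651  |  p_5 = 0.689986
  6  |  dp/dt·Δt = +0.000837  |  p_6 = 0.690823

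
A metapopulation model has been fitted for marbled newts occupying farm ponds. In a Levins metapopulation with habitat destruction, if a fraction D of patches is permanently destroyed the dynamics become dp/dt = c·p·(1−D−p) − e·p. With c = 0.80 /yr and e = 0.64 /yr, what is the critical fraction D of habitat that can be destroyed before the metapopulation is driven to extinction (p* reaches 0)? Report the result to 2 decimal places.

0.20

The nontrivial equilibrium is p* = (1−D) − e/c; extinction occurs when this hits zero.
So D_crit = 1 − e/c = 1 − 0.64/0.80 = 1 − 0.8000 = 0.2000.
Note this equals the original equilibrium occupancy — the Levins extinction-debt result.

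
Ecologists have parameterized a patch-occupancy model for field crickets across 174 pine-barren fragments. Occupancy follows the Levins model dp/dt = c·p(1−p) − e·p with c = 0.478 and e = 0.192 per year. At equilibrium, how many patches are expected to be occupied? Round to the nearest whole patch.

p* = 1 − e/c = 1 − 0.192/0.478 = 0.5983.
Expected occupied patches = N × p* = 174 × 0.5983 = 104.11 ≈ 104.

104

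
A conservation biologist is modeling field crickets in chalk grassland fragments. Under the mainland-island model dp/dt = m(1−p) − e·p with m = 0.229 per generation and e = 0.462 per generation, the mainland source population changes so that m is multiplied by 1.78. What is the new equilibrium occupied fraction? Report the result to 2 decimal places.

Before: p* = 0.229/(0.229+0.462) = 0.3314.
After: m = 0.40762, e = 0.462; p* = 0.40762/0.8696 = 0.4687.

0.47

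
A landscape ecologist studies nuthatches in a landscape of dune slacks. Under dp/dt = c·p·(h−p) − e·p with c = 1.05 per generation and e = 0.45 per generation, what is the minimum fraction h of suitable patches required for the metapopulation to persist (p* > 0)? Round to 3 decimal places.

0.429

p* = h − e/c is positive only when h > e/c.
h_min = e/c = 0.45/1.05 = 0.4286.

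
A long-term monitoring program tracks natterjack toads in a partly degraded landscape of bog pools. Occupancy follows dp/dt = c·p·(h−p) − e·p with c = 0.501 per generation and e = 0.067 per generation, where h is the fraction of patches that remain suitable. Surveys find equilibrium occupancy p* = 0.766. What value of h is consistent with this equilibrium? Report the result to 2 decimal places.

0.90

At equilibrium c(h−p*) = e, so h = p* + e/c.
h = 0.766 + 0.067/0.501 = 0.766 + 0.1337 = 0.8997.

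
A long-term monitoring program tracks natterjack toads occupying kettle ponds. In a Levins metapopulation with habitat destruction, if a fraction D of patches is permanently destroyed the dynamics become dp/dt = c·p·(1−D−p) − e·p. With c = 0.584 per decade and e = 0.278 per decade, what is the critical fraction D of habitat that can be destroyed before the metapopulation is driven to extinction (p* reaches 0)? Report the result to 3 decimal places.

The nontrivial equilibrium is p* = (1−D) − e/c; extinction occurs when this hits zero.
So D_crit = 1 − e/c = 1 − 0.278/0.584 = 1 − 0.4760 = 0.5240.
Note this equals the original equilibrium occupancy — the Levins extinction-debt result.

0.524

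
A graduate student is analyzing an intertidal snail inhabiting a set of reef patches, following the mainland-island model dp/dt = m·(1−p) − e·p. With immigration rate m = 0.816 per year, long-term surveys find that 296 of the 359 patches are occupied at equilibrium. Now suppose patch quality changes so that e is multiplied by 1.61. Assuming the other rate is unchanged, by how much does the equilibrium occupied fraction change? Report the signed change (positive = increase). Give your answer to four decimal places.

Observed p* = 296/359 = 0.82451.
Balance m(1−p*) = e·p* gives e = m(1−p*)/p* = 0.816×0.17549/0.82451 = 0.17368.
New p* = m/(m+e) = 0.81600/(0.81600+0.27962) = 0.74478.
Δp* = 0.74478 − 0.82451 = -0.07973.

-0.0797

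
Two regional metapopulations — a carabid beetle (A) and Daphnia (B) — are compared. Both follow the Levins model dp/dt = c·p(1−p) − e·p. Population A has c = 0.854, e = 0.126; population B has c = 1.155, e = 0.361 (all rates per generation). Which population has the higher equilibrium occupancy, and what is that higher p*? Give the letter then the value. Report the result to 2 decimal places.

A, 0.85

A: p*_A = 1 − 0.126/0.854 = 0.8525.
B: p*_B = 1 − 0.361/1.155 = 0.6874.
A is higher at 0.8525.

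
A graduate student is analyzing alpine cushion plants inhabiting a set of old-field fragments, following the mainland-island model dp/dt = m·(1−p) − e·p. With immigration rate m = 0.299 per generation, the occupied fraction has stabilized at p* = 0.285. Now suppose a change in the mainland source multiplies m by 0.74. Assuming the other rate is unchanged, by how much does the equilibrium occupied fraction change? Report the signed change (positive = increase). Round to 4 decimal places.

-0.0572

Balance m(1−p*) = e·p* gives e = m(1−p*)/p* = 0.299×0.71500/0.28500 = 0.75012.
New p* = m/(m+e) = 0.22126/(0.22126+0.75012) = 0.22778.
Δp* = 0.22778 − 0.28500 = -0.05722.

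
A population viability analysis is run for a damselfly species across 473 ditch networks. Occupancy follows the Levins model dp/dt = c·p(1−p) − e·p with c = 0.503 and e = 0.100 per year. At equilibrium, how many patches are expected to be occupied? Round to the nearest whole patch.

379

p* = 1 − e/c = 1 − 0.100/0.503 = 0.8012.
Expected occupied patches = N × p* = 473 × 0.8012 = 378.96 ≈ 379.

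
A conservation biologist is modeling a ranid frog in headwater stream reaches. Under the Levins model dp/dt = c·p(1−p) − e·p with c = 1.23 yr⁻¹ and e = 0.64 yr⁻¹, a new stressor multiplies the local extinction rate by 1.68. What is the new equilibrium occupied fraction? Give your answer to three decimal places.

Before: p* = 1 − 0.64/1.23 = 0.4797.
After the change, c = 1.23, e = 1.0752, so p* = 1 − 1.0752/1.23 = 0.1259.

0.126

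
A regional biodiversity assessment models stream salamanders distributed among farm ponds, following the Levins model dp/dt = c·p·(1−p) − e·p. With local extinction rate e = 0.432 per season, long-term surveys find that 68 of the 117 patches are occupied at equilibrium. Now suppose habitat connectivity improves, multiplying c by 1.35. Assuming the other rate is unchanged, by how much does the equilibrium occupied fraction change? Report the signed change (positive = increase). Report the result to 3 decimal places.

0.109

Observed p* = 68/117 = 0.58120.
Balance c(1−p*) = e gives c = e/(1 − 0.58120) = 0.432/0.41880 = 1.03152.
New p* = 1 − e/c = 1 − 0.43200/1.39255 = 0.68978.
Δp* = 0.68978 − 0.58120 = +0.10858.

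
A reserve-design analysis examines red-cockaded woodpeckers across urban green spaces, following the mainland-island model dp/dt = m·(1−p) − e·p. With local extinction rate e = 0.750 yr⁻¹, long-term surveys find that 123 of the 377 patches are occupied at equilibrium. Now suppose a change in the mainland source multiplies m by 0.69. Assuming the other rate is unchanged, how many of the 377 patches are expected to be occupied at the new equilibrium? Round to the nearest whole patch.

Observed p* = 123/377 = 0.32626.
Balance m(1−p*) = e·p* gives m = e·p*/(1−p*) = 0.750×0.32626/0.67374 = 0.36319.
New p* = m/(m+e) = 0.25060/(0.25060+0.75000) = 0.25045.
Expected occupied = 377 × 0.25045 = 94.42 ≈ 94.

94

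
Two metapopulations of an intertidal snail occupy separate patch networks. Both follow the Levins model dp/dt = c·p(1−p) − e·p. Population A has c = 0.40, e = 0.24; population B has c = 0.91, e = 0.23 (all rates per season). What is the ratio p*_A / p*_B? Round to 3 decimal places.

0.535

A: p*_A = 1 − 0.24/0.40 = 0.4000.
B: p*_B = 1 − 0.23/0.91 = 0.7473.
p*_A / p*_B = 0.4000/0.7473 = 0.5353.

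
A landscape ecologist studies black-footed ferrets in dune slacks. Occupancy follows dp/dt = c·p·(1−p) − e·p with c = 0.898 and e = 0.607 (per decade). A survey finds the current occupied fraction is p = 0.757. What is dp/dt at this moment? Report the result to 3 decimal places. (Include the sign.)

Colonization term: c·p·(1−p) = 0.898×0.757×0.2430 = 0.16519.
Extinction term: e·p = 0.45950.
dp/dt = 0.16519 − 0.45950 = -0.29431.

-0.294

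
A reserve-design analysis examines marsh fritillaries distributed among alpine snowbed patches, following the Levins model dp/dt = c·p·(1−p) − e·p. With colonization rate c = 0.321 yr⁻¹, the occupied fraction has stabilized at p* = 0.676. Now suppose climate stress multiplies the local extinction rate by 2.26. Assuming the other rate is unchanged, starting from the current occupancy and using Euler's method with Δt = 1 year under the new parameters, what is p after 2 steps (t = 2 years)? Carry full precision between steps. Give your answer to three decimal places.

0.527

Balance c(1−p*) = e gives e = 0.321×(1 − 0.67600) = 0.10400.
Starting from p₀ = 0.67600; update p ← p + (dp/dt)·Δt with the new parameters.
  1  |  dp/dt·Δt = -0.088586  |  p_1 = 0.587414
  2  |  dp/dt·Δt = -0.060274  |  p_2 = 0.527140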